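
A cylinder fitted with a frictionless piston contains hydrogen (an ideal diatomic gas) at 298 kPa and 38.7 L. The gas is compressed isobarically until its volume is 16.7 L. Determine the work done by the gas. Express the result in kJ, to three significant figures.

W ≈ -6.56 kJ

Isobaric: W = P ΔV.
W = (298 kPa)(16.7 − 38.7 L) = (298)(-22) = -6556 J.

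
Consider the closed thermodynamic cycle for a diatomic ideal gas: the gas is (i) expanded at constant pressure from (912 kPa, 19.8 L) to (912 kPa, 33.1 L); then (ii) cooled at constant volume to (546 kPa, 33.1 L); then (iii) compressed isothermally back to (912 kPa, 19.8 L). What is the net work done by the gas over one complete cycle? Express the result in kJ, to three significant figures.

W_net ≈ 2.84 kJ

Leg (i): W = PΔV = (912)(33.1 − 19.8) = 12130 J.
Leg (ii): W = 0.
Leg (iii): W = PᵢVᵢ ln(V_f/Vᵢ) = (18073) ln(19.8/33.1) = -9287 J.
W_net = 12130 − 9287 = 2843 J.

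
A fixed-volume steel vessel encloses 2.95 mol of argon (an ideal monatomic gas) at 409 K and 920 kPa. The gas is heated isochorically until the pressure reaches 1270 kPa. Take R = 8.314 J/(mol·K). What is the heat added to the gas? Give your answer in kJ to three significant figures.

Constant volume ⇒ W = 0, so Q = ΔU = nCᵥΔT with Cᵥ = 3R/2 = 12.47 J/(mol·K).
At constant V, T₂/T₁ = P₂/P₁ ⇒ ΔT = T₁(P₂/P₁ − 1) = 409·(1270/920 − 1) = 155.6 K.
ΔU = (2.95)(12.47)(155.6) = 5724 J.

Q ≈ 5.72 kJ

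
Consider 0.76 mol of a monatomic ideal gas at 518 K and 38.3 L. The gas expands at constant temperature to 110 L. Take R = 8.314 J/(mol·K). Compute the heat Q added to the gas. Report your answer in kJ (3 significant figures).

Q ≈ 3.45 kJ

Isothermal ⇒ ΔU = 0, so Q = W = nRT ln(V₂/V₁).
Q = (0.76)(8.314)(518) ln(110/38.3) = 3273 × 1.055 = 3453 J.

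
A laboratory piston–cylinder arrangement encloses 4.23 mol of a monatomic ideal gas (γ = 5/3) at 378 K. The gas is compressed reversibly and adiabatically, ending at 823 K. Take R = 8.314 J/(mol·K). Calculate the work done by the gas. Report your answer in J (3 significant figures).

W ≈ -23500 J

Adiabatic ⇒ Q = 0, so W_by = −ΔU = nCᵥ(T₁ − T₂).
Cᵥ = 3R/2 = 12.47 J/(mol·K).
W = (4.23)(12.47)(378 − 823) = -23475 J.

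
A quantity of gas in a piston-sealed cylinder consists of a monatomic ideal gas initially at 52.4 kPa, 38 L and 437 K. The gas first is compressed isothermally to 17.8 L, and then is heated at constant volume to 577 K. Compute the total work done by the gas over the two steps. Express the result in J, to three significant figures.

W_total ≈ -1510 J

Step 1 (isothermal): W = P₁V₁ ln(V₂/V₁) = (1991) ln(17.8/38) = -1510 J.
Step 2 (isochoric): W = 0 (constant volume).
W_total = -1510 + 0 = -1510 J.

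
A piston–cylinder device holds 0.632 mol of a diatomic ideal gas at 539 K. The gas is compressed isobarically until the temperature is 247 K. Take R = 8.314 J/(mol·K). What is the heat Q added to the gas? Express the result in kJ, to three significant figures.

Q ≈ -5.37 kJ

Isobaric: W = nRΔT = (0.632)(8.314)(-292) = -1534 J.
ΔU = nCᵥΔT with Cᵥ = 5R/2: ΔU = (0.632)(20.79)(-292) = -3836 J.
Q = ΔU + W = -3836 − 1534 = -5370 J.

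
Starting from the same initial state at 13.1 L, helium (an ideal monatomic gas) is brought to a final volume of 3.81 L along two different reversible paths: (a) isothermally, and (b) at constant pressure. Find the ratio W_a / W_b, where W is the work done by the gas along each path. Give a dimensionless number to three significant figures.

W_a / W_b ≈ 1.74

Path (a) isothermal: W = P₁V₁ ln(V₂/V₁) → W_a/(P₁V₁) = -1.235.
Path (b) isobaric: W = P₁(V₂ − V₁) → W_b/(P₁V₁) = -0.7092.
W_a / W_b = -1.235 / -0.7092 = 1.741.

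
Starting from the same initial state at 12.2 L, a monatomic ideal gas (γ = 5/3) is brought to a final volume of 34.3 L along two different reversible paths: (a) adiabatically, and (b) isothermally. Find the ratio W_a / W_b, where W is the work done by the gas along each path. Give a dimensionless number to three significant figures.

W_a / W_b ≈ 0.723

Path (a) adiabatic: W = P₁V₁(1 − (V₁/V₂)^(γ−1))/(γ−1) → W_a/(P₁V₁) = 0.747.
Path (b) isothermal: W = P₁V₁ ln(V₂/V₁) → W_b/(P₁V₁) = 1.034.
W_a / W_b = 0.747 / 1.034 = 0.7226.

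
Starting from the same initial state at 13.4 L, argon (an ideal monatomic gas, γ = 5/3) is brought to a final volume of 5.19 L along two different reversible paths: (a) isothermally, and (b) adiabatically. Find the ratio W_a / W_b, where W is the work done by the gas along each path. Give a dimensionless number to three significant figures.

Path (a) isothermal: W = P₁V₁ ln(V₂/V₁) → W_a/(P₁V₁) = -0.9485.
Path (b) adiabatic: W = P₁V₁(1 − (V₁/V₂)^(γ−1))/(γ−1) → W_b/(P₁V₁) = -1.323.
W_a / W_b = -0.9485 / -1.323 = 0.7169.

W_a / W_b ≈ 0.717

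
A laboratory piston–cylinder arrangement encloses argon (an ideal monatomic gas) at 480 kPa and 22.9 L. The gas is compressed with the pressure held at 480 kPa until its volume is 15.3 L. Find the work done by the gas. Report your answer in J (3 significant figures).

W ≈ -3650 J

Isobaric: W = P ΔV.
W = (480 kPa)(15.3 − 22.9 L) = (480)(-7.6) = -3648 J.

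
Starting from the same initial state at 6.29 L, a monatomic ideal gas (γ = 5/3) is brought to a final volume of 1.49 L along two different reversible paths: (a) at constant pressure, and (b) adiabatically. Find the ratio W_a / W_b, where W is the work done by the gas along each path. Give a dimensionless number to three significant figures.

W_a / W_b ≈ 0.316

Path (a) isobaric: W = P₁(V₂ − V₁) → W_a/(P₁V₁) = -0.7631.
Path (b) adiabatic: W = P₁V₁(1 − (V₁/V₂)^(γ−1))/(γ−1) → W_b/(P₁V₁) = -2.418.
W_a / W_b = -0.7631 / -2.418 = 0.3156.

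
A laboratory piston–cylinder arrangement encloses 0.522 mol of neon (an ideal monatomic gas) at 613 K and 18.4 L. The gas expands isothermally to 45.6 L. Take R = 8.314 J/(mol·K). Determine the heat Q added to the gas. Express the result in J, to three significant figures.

Isothermal ⇒ ΔU = 0, so Q = W = nRT ln(V₂/V₁).
Q = (0.522)(8.314)(613) ln(45.6/18.4) = 2660 × 0.9076 = 2414 J.

Q ≈ 2410 J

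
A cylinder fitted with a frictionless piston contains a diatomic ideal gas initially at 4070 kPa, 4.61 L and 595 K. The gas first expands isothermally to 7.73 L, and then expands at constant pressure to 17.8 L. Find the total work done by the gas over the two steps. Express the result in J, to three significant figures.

W_total ≈ 34100 J

Step 1 (isothermal): W = P₁V₁ ln(V₂/V₁) = (18763) ln(7.73/4.61) = 9698 J.
After step 1: P = 2427 kPa, V = 7.73 L, T = 595 K.
Step 2 (isobaric): W = PΔV = (2427 kPa)(17.8 − 7.73 L) = 24442 J.
W_total = 9698 + 24442 = 34141 J.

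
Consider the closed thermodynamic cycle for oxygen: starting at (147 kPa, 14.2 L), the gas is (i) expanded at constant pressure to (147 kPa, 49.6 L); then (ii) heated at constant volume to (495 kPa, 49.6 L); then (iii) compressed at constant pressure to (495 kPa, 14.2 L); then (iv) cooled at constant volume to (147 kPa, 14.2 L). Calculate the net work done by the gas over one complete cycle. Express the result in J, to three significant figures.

W_net ≈ -12300 J

Constant-volume legs do no work.
W(i) = (147)(49.6 − 14.2) = 5204 J; W(iii) = (495)(14.2 − 49.6) = -17523 J.
W_net = 5204 − 17523 = -12319 J (the counter-clockwise enclosed area).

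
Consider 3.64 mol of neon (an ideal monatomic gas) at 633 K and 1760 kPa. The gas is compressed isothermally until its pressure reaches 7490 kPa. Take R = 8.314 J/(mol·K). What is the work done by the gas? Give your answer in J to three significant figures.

Isothermal process: W = nRT ln(V₂/V₁) = nRT ln(P₁/P₂).
W = (3.64)(8.314)(633) × ln(1760/7490)
  = 19156 × ln(0.235) = 19156 × -1.448
W_by_gas = -27743 J.

W ≈ -27700 J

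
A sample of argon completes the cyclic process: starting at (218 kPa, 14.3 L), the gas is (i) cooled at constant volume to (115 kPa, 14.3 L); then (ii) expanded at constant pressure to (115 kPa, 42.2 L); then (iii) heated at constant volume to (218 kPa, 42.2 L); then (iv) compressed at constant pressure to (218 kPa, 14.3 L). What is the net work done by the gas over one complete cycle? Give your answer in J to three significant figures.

Constant-volume legs do no work.
W(ii) = (115)(42.2 − 14.3) = 3209 J; W(iv) = (218)(14.3 − 42.2) = -6082 J.
W_net = 3209 − 6082 = -2874 J (the counter-clockwise enclosed area).

W_net ≈ -2870 J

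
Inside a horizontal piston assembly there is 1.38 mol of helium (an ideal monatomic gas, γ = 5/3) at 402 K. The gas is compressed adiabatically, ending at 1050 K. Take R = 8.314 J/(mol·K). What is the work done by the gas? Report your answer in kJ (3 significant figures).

Adiabatic ⇒ Q = 0, so W_by = −ΔU = nCᵥ(T₁ − T₂).
Cᵥ = 3R/2 = 12.47 J/(mol·K).
W = (1.38)(12.47)(402 − 1050) = -11152 J.

W ≈ -11.2 kJ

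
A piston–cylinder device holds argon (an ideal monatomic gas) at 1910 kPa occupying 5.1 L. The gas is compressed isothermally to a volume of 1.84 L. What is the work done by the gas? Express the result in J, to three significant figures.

Isothermal: W = nRT ln(V₂/V₁) = P₁V₁ ln(V₂/V₁).
P₁V₁ = (1910 kPa)(5.1 L) = 9741 J.
W = 9741 × ln(1.84/5.1) = 9741 × -1.019
W_by_gas = -9931 J.

W ≈ -9930 J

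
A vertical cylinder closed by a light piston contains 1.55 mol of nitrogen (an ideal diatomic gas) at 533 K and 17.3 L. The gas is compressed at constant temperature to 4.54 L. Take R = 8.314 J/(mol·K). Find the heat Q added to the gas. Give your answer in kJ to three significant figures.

Isothermal ⇒ ΔU = 0, so Q = W = nRT ln(V₂/V₁).
Q = (1.55)(8.314)(533) ln(4.54/17.3) = 6869 × -1.338 = -9189 J.

Q ≈ -9.19 kJ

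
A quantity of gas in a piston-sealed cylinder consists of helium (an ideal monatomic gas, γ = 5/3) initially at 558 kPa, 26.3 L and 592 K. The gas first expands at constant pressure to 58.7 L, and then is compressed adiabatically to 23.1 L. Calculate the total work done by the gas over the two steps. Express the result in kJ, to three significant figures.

W_total ≈ -24.3 kJ

Step 1 (isobaric): W = PΔV = (558 kPa)(58.7 − 26.3 L) = 18079 J.
After step 1: P = 558 kPa, V = 58.7 L, T = 1321 K.
Step 2 (adiabatic): W = (P₁V₁ − P₂V₂)/(γ−1) = (32755 − 60994)/0.667 = -42360 J.
W_total = 18079 − 42360 = -24280 J.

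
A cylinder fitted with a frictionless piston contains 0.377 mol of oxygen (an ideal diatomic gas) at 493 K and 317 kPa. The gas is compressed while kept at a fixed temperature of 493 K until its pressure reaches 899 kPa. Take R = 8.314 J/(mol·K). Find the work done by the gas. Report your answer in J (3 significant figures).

W ≈ -1610 J

Isothermal process: W = nRT ln(V₂/V₁) = nRT ln(P₁/P₂).
W = (0.377)(8.314)(493) × ln(317/899)
  = 1545 × ln(0.3526) = 1545 × -1.042
W_by_gas = -1611 J.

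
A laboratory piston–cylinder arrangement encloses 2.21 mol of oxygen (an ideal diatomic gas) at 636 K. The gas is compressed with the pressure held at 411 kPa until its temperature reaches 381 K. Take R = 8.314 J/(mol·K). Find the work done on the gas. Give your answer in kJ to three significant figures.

W ≈ 4.69 kJ

Isobaric: W = P ΔV = nR ΔT.
W = (2.21)(8.314)(381 − 636) = -4685 J.
Work on gas = −W_by = 4685 J.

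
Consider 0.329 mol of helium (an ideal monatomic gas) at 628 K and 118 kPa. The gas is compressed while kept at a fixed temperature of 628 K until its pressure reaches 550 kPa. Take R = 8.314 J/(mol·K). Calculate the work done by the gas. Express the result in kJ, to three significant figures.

Isothermal process: W = nRT ln(V₂/V₁) = nRT ln(P₁/P₂).
W = (0.329)(8.314)(628) × ln(118/550)
  = 1718 × ln(0.2145) = 1718 × -1.539
W_by_gas = -2644 J.

W ≈ -2.64 kJ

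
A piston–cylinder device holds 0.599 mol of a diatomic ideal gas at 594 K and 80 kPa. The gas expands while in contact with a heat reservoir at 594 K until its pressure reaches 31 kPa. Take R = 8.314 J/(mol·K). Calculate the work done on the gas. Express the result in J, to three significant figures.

Isothermal process: W = nRT ln(V₂/V₁) = nRT ln(P₁/P₂).
W = (0.599)(8.314)(594) × ln(80/31)
  = 2958 × ln(2.581) = 2958 × 0.948
W_by_gas = 2804 J; work on gas = −W_by = -2804 J.

W ≈ -2800 J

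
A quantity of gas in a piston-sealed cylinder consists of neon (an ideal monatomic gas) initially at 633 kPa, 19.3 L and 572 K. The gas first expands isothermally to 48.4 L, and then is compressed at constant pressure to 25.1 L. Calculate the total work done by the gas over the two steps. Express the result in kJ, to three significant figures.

Step 1 (isothermal): W = P₁V₁ ln(V₂/V₁) = (12217) ln(48.4/19.3) = 11232 J.
After step 1: P = 252.4 kPa, V = 48.4 L, T = 572 K.
Step 2 (isobaric): W = PΔV = (252.4 kPa)(25.1 − 48.4 L) = -5881 J.
W_total = 11232 − 5881 = 5351 J.

W_total ≈ 5.35 kJ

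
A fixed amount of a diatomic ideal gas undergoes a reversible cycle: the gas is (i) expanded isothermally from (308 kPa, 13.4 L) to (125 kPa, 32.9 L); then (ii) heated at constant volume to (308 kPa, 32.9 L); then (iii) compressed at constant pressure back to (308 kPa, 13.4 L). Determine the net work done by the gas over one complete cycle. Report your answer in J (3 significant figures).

Leg (i): W = PᵢVᵢ ln(V_f/Vᵢ) = (4127) ln(32.9/13.4) = 3707 J.
Leg (ii): W = 0.
Leg (iii): W = PΔV = (308)(13.4 − 32.9) = -6006 J.
W_net = 3707 − 6006 = -2299 J.

W_net ≈ -2300 J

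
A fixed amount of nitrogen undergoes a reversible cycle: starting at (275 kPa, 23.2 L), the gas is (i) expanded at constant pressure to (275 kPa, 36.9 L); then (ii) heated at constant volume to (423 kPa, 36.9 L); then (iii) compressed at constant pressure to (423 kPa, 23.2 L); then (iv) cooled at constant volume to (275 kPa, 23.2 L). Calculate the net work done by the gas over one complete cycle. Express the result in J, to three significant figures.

W_net ≈ -2030 J

Constant-volume legs do no work.
W(i) = (275)(36.9 − 23.2) = 3768 J; W(iii) = (423)(23.2 − 36.9) = -5795 J.
W_net = 3768 − 5795 = -2028 J (the counter-clockwise enclosed area).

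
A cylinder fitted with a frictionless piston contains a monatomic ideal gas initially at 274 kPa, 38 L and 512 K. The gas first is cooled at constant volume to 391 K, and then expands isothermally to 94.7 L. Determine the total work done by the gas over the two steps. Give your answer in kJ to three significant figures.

W_total ≈ 7.26 kJ

Step 1 (isochoric): W = 0 (constant volume).
After step 1: P = 209.2 kPa (V unchanged).
Step 2 (isothermal): W = P₁V₁ ln(V₂/V₁) = (7951) ln(94.7/38) = 7261 J.
W_total = 0 + 7261 = 7261 J.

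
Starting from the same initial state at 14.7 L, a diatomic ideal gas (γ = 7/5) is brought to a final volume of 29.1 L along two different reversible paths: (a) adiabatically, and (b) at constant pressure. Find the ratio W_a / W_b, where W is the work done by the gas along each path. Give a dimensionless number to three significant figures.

W_a / W_b ≈ 0.610

Path (a) adiabatic: W = P₁V₁(1 − (V₁/V₂)^(γ−1))/(γ−1) → W_a/(P₁V₁) = 0.5976.
Path (b) isobaric: W = P₁(V₂ − V₁) → W_b/(P₁V₁) = 0.9796.
W_a / W_b = 0.5976 / 0.9796 = 0.61.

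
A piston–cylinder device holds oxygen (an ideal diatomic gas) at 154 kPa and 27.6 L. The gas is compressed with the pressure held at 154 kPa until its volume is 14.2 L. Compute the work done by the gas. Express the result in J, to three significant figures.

Isobaric: W = P ΔV.
W = (154 kPa)(14.2 − 27.6 L) = (154)(-13.4) = -2064 J.

W ≈ -2060 J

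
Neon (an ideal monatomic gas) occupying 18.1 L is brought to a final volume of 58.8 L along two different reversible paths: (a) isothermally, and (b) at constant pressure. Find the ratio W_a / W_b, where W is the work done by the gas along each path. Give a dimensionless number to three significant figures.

W_a / W_b ≈ 0.524

Path (a) isothermal: W = P₁V₁ ln(V₂/V₁) → W_a/(P₁V₁) = 1.178.
Path (b) isobaric: W = P₁(V₂ − V₁) → W_b/(P₁V₁) = 2.249.
W_a / W_b = 1.178 / 2.249 = 0.524.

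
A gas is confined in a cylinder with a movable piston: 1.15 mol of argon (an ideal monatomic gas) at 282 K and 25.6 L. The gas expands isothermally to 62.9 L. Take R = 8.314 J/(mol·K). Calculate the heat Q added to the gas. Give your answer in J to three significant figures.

Q ≈ 2420 J

Isothermal ⇒ ΔU = 0, so Q = W = nRT ln(V₂/V₁).
Q = (1.15)(8.314)(282) ln(62.9/25.6) = 2696 × 0.899 = 2424 J.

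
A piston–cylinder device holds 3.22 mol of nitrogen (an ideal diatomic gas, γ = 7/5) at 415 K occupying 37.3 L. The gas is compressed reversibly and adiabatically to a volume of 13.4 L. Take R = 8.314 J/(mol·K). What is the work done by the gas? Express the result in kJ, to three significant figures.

Adiabatic: TV^(γ−1) = const with γ = 7/5.
T₂ = T₁ (V₁/V₂)^(γ−1) = 415 × (37.3/13.4)^0.4 = 415 × 1.506 = 625 K.
W_by = nCᵥ(T₁ − T₂) = (3.22)(20.79)(415 − 625) = -14056 J.

W ≈ -14.1 kJ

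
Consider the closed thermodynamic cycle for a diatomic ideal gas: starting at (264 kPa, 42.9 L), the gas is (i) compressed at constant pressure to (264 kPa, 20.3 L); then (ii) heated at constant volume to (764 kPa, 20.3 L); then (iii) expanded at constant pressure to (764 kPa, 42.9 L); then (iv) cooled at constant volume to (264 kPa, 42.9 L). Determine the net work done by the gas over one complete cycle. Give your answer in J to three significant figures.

Constant-volume legs do no work.
W(i) = (264)(20.3 − 42.9) = -5966 J; W(iii) = (764)(42.9 − 20.3) = 17266 J.
W_net = -5966 + 17266 = 11300 J (the clockwise enclosed area).

W_net ≈ 11300 J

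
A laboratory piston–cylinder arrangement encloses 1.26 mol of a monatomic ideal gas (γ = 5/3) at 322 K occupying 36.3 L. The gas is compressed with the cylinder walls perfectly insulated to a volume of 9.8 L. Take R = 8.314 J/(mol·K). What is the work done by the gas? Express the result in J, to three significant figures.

W ≈ -7050 J

Adiabatic: TV^(γ−1) = const with γ = 5/3.
T₂ = T₁ (V₁/V₂)^(γ−1) = 322 × (36.3/9.8)^0.667 = 322 × 2.394 = 770.9 K.
W_by = nCᵥ(T₁ − T₂) = (1.26)(12.47)(322 − 770.9) = -7053 J.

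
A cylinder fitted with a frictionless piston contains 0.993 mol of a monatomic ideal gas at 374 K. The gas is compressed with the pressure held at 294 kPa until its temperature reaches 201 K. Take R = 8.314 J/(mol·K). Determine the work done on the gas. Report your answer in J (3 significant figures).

W ≈ 1430 J

Isobaric: W = P ΔV = nR ΔT.
W = (0.993)(8.314)(201 − 374) = -1428 J.
Work on gas = −W_by = 1428 J.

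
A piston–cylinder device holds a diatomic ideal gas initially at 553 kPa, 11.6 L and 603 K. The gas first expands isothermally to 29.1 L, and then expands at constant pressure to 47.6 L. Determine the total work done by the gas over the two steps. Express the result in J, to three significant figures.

Step 1 (isothermal): W = P₁V₁ ln(V₂/V₁) = (6415) ln(29.1/11.6) = 5900 J.
After step 1: P = 220.4 kPa, V = 29.1 L, T = 603 K.
Step 2 (isobaric): W = PΔV = (220.4 kPa)(47.6 − 29.1 L) = 4078 J.
W_total = 5900 + 4078 = 9978 J.

W_total ≈ 9980 J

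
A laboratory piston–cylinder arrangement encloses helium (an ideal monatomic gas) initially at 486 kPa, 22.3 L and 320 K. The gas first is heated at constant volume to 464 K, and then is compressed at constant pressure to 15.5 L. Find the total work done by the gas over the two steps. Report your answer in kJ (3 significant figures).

W_total ≈ -4.79 kJ

Step 1 (isochoric): W = 0 (constant volume).
After step 1: P = 704.7 kPa (V unchanged).
Step 2 (isobaric): W = PΔV = (704.7 kPa)(15.5 − 22.3 L) = -4792 J.
W_total = 0 − 4792 = -4792 J.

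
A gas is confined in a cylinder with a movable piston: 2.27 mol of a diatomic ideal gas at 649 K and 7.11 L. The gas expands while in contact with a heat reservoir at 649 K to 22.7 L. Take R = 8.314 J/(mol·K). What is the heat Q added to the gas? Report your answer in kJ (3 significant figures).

Q ≈ 14.2 kJ

Isothermal ⇒ ΔU = 0, so Q = W = nRT ln(V₂/V₁).
Q = (2.27)(8.314)(649) ln(22.7/7.11) = 12248 × 1.161 = 14219 J.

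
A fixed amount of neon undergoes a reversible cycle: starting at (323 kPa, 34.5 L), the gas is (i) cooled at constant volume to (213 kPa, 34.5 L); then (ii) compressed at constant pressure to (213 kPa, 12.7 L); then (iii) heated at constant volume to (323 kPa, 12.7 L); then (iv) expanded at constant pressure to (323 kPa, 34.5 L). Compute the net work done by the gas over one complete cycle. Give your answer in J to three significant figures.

W_net ≈ 2400 J

Constant-volume legs do no work.
W(ii) = (213)(12.7 − 34.5) = -4643 J; W(iv) = (323)(34.5 − 12.7) = 7041 J.
W_net = -4643 + 7041 = 2398 J (the clockwise enclosed area).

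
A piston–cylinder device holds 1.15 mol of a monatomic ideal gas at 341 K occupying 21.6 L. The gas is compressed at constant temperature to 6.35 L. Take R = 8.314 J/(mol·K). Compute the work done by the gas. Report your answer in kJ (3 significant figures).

Isothermal: W = nRT ln(V₂/V₁).
W = (1.15)(8.314)(341) × ln(6.35/21.6)
  = 3260 × -1.224
W_by_gas = -3991 J.

W ≈ -3.99 kJ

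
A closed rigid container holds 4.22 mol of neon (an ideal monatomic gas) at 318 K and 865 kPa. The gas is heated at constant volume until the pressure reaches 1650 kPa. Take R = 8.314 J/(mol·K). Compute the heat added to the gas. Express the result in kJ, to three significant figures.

Constant volume ⇒ W = 0, so Q = ΔU = nCᵥΔT with Cᵥ = 3R/2 = 12.47 J/(mol·K).
At constant V, T₂/T₁ = P₂/P₁ ⇒ ΔT = T₁(P₂/P₁ − 1) = 318·(1650/865 − 1) = 288.6 K.
ΔU = (4.22)(12.47)(288.6) = 15188 J.

Q ≈ 15.2 kJ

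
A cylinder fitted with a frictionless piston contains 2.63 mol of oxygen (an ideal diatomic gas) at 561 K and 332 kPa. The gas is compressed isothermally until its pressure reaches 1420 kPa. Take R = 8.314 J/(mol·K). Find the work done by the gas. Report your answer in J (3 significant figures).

Isothermal process: W = nRT ln(V₂/V₁) = nRT ln(P₁/P₂).
W = (2.63)(8.314)(561) × ln(332/1420)
  = 12267 × ln(0.2338) = 12267 × -1.453
W_by_gas = -17827 J.

W ≈ -17800 J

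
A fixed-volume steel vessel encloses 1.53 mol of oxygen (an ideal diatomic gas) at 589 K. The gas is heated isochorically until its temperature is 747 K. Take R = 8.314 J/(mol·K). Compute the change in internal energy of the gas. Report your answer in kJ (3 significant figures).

ΔU ≈ 5.02 kJ

Constant volume ⇒ W = 0, so Q = ΔU = nCᵥΔT with Cᵥ = 5R/2 = 20.79 J/(mol·K).
ΔU = (1.53)(20.79)(747 − 589) = 5025 J.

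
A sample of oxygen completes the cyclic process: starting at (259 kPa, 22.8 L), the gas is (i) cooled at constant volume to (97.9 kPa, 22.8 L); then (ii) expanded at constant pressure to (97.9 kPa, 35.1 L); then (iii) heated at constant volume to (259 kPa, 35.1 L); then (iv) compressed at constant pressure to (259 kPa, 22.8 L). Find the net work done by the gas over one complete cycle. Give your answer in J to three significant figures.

W_net ≈ -1980 J

Constant-volume legs do no work.
W(ii) = (97.9)(35.1 − 22.8) = 1204 J; W(iv) = (259)(22.8 − 35.1) = -3186 J.
W_net = 1204 − 3186 = -1982 J (the counter-clockwise enclosed area).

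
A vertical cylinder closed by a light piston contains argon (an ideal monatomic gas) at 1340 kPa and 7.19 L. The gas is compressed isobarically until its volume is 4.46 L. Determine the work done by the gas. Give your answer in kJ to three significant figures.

Isobaric: W = P ΔV.
W = (1340 kPa)(4.46 − 7.19 L) = (1340)(-2.73) = -3658 J.

W ≈ -3.66 kJ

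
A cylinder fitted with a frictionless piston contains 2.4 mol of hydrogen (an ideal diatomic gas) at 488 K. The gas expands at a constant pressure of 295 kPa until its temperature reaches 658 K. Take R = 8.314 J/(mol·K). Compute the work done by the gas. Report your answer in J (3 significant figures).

W ≈ 3390 J

Isobaric: W = P ΔV = nR ΔT.
W = (2.4)(8.314)(658 − 488) = 3392 J.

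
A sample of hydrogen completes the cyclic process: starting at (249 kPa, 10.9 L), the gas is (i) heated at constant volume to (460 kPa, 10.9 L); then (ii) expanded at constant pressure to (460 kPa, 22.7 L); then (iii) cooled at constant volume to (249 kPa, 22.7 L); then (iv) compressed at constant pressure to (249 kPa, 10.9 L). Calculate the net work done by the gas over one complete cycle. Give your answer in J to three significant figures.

Constant-volume legs do no work.
W(ii) = (460)(22.7 − 10.9) = 5428 J; W(iv) = (249)(10.9 − 22.7) = -2938 J.
W_net = 5428 − 2938 = 2490 J (the clockwise enclosed area).

W_net ≈ 2490 J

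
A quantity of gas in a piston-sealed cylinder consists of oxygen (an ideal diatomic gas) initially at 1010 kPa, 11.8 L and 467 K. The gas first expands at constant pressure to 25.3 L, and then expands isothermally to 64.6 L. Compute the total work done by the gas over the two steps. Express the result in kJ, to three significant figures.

W_total ≈ 37.6 kJ

Step 1 (isobaric): W = PΔV = (1010 kPa)(25.3 − 11.8 L) = 13635 J.
After step 1: P = 1010 kPa, V = 25.3 L, T = 1001 K.
Step 2 (isothermal): W = P₁V₁ ln(V₂/V₁) = (25553) ln(64.6/25.3) = 23954 J.
W_total = 13635 + 23954 = 37589 J.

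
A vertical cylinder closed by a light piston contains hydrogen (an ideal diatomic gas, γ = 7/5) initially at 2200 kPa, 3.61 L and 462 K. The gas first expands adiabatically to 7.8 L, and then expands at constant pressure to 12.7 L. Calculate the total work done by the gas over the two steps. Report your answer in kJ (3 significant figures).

Step 1 (adiabatic): W = (P₁V₁ − P₂V₂)/(γ−1) = (7942 − 5836)/0.4 = 5266 J.
After step 1: P = 748.2 kPa, V = 7.8 L, T = 339.5 K.
Step 2 (isobaric): W = PΔV = (748.2 kPa)(12.7 − 7.8 L) = 3666 J.
W_total = 5266 + 3666 = 8932 J.

W_total ≈ 8.93 kJ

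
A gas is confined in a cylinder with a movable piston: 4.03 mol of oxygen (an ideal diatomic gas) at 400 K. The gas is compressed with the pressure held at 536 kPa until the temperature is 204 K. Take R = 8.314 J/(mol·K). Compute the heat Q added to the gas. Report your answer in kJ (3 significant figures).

Isobaric: W = nRΔT = (4.03)(8.314)(-196) = -6567 J.
ΔU = nCᵥΔT with Cᵥ = 5R/2: ΔU = (4.03)(20.79)(-196) = -16418 J.
Q = ΔU + W = -16418 − 6567 = -22985 J.

Q ≈ -23.0 kJ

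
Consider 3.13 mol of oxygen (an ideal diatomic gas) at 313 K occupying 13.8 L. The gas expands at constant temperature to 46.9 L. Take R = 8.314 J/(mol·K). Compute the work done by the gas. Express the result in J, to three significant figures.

Isothermal: W = nRT ln(V₂/V₁).
W = (3.13)(8.314)(313) × ln(46.9/13.8)
  = 8145 × 1.223
W_by_gas = 9964 J.

W ≈ 9960 J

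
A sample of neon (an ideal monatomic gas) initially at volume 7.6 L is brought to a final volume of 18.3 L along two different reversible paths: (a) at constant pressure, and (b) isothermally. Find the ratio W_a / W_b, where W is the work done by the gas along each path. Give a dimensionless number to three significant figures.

W_a / W_b ≈ 1.60

Path (a) isobaric: W = P₁(V₂ − V₁) → W_a/(P₁V₁) = 1.408.
Path (b) isothermal: W = P₁V₁ ln(V₂/V₁) → W_b/(P₁V₁) = 0.8788.
W_a / W_b = 1.408 / 0.8788 = 1.602.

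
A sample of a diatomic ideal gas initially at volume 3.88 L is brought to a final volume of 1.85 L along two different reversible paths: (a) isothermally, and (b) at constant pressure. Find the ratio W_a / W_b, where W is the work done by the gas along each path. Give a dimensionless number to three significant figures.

W_a / W_b ≈ 1.42

Path (a) isothermal: W = P₁V₁ ln(V₂/V₁) → W_a/(P₁V₁) = -0.7406.
Path (b) isobaric: W = P₁(V₂ − V₁) → W_b/(P₁V₁) = -0.5232.
W_a / W_b = -0.7406 / -0.5232 = 1.416.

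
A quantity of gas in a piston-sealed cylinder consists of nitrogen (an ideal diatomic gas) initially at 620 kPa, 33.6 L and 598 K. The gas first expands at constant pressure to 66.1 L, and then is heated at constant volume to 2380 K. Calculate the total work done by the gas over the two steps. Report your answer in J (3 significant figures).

W_total ≈ 20100 J

Step 1 (isobaric): W = PΔV = (620 kPa)(66.1 − 33.6 L) = 20150 J.
Step 2 (isochoric): W = 0 (constant volume).
W_total = 20150 + 0 = 20150 J.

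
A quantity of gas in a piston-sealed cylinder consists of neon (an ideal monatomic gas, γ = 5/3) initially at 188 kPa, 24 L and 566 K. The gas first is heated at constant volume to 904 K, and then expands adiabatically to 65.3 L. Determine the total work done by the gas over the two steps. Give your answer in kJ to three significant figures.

W_total ≈ 5.26 kJ

Step 1 (isochoric): W = 0 (constant volume).
After step 1: P = 300.3 kPa (V unchanged).
Step 2 (adiabatic): W = (P₁V₁ − P₂V₂)/(γ−1) = (7206 − 3698)/0.667 = 5263 J.
W_total = 0 + 5263 = 5263 J.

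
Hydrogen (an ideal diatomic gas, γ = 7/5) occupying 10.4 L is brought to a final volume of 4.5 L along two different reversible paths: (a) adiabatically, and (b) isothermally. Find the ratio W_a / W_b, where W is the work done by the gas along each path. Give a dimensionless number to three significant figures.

W_a / W_b ≈ 1.19

Path (a) adiabatic: W = P₁V₁(1 − (V₁/V₂)^(γ−1))/(γ−1) → W_a/(P₁V₁) = -0.9952.
Path (b) isothermal: W = P₁V₁ ln(V₂/V₁) → W_b/(P₁V₁) = -0.8377.
W_a / W_b = -0.9952 / -0.8377 = 1.188.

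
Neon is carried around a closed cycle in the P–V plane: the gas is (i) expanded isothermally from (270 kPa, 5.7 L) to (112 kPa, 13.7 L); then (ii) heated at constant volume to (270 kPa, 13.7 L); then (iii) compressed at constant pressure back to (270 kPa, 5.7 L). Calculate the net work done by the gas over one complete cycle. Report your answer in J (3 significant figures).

W_net ≈ -810 J

Leg (i): W = PᵢVᵢ ln(V_f/Vᵢ) = (1539) ln(13.7/5.7) = 1350 J.
Leg (ii): W = 0.
Leg (iii): W = PΔV = (270)(5.7 − 13.7) = -2160 J.
W_net = 1350 − 2160 = -810.4 J.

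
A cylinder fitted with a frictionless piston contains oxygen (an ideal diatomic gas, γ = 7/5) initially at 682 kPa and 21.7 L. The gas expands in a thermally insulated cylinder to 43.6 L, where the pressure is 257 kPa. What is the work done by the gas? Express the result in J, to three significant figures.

W ≈ 8990 J

Adiabatic: W = (P₁V₁ − P₂V₂)/(γ − 1) with γ = 7/5.
P₁V₁ = 14799 J, P₂V₂ = 11205 J.
W = (14799 − 11205) / 0.4 = 8986 J.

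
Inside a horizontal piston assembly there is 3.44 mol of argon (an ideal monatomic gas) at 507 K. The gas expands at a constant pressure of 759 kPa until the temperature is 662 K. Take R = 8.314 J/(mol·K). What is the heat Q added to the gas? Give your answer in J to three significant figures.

Q ≈ 11100 J

Isobaric: W = nRΔT = (3.44)(8.314)(155) = 4433 J.
ΔU = nCᵥΔT with Cᵥ = 3R/2: ΔU = (3.44)(12.47)(155) = 6650 J.
Q = ΔU + W = 6650 + 4433 = 11083 J.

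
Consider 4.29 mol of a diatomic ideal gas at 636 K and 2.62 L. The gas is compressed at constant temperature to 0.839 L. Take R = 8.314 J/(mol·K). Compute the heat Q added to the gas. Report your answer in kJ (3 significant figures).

Q ≈ -25.8 kJ

Isothermal ⇒ ΔU = 0, so Q = W = nRT ln(V₂/V₁).
Q = (4.29)(8.314)(636) ln(0.839/2.62) = 22684 × -1.139 = -25831 J.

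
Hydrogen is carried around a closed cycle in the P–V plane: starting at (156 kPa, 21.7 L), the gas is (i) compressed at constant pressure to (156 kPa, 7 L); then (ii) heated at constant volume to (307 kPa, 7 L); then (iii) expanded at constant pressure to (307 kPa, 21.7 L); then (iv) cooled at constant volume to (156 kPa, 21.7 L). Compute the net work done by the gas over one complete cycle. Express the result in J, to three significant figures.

Constant-volume legs do no work.
W(i) = (156)(7 − 21.7) = -2293 J; W(iii) = (307)(21.7 − 7) = 4513 J.
W_net = -2293 + 4513 = 2220 J (the clockwise enclosed area).

W_net ≈ 2220 J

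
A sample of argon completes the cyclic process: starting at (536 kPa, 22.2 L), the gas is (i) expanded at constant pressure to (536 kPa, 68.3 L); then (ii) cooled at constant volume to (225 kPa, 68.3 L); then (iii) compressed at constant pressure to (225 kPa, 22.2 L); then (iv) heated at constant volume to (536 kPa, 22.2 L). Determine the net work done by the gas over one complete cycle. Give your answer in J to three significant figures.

W_net ≈ 14300 J

Constant-volume legs do no work.
W(i) = (536)(68.3 − 22.2) = 24710 J; W(iii) = (225)(22.2 − 68.3) = -10372 J.
W_net = 24710 − 10372 = 14337 J (the clockwise enclosed area).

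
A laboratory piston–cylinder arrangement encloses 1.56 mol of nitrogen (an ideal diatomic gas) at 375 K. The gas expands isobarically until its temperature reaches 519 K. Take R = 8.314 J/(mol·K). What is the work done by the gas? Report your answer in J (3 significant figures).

Isobaric: W = P ΔV = nR ΔT.
W = (1.56)(8.314)(519 − 375) = 1868 J.

W ≈ 1870 J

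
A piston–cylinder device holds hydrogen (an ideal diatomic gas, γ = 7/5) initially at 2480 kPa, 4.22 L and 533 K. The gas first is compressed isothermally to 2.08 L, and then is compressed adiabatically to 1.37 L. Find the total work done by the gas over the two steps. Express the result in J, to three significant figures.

Step 1 (isothermal): W = P₁V₁ ln(V₂/V₁) = (10466) ln(2.08/4.22) = -7404 J.
After step 1: P = 5032 kPa, V = 2.08 L, T = 533 K.
Step 2 (adiabatic): W = (P₁V₁ − P₂V₂)/(γ−1) = (10466 − 12368)/0.4 = -4756 J.
W_total = -7404 − 4756 = -12160 J.

W_total ≈ -12200 J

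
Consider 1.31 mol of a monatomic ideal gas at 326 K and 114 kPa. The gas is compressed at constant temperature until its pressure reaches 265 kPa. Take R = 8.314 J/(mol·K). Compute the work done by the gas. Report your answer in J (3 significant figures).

Isothermal process: W = nRT ln(V₂/V₁) = nRT ln(P₁/P₂).
W = (1.31)(8.314)(326) × ln(114/265)
  = 3551 × ln(0.4302) = 3551 × -0.8435
W_by_gas = -2995 J.

W ≈ -3000 J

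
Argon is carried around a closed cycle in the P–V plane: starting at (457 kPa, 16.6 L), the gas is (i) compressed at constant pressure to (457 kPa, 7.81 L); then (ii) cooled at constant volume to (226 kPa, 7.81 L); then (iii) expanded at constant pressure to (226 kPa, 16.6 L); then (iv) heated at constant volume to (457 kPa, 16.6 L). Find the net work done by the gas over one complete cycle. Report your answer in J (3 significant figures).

W_net ≈ -2030 J

Constant-volume legs do no work.
W(i) = (457)(7.81 − 16.6) = -4017 J; W(iii) = (226)(16.6 − 7.81) = 1987 J.
W_net = -4017 + 1987 = -2030 J (the counter-clockwise enclosed area).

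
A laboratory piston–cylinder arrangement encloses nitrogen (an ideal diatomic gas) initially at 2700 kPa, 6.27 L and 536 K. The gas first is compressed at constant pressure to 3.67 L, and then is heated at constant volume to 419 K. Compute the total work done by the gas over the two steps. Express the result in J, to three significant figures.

Step 1 (isobaric): W = PΔV = (2700 kPa)(3.67 − 6.27 L) = -7020 J.
Step 2 (isochoric): W = 0 (constant volume).
W_total = -7020 + 0 = -7020 J.

W_total ≈ -7020 J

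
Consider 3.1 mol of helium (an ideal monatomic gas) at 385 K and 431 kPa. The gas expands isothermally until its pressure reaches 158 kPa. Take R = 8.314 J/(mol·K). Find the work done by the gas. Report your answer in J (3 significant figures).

W ≈ 9960 J

Isothermal process: W = nRT ln(V₂/V₁) = nRT ln(P₁/P₂).
W = (3.1)(8.314)(385) × ln(431/158)
  = 9923 × ln(2.728) = 9923 × 1.004
W_by_gas = 9958 J.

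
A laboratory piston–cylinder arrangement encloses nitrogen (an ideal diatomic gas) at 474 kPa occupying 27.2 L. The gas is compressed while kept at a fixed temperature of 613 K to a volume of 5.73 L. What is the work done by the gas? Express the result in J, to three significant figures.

W ≈ -20100 J

Isothermal: W = nRT ln(V₂/V₁) = P₁V₁ ln(V₂/V₁).
P₁V₁ = (474 kPa)(27.2 L) = 12893 J.
W = 12893 × ln(5.73/27.2) = 12893 × -1.558
W_by_gas = -20081 J.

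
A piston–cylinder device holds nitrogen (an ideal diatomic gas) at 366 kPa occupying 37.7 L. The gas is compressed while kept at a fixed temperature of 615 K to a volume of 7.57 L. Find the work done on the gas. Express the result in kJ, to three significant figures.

Isothermal: W = nRT ln(V₂/V₁) = P₁V₁ ln(V₂/V₁).
P₁V₁ = (366 kPa)(37.7 L) = 13798 J.
W = 13798 × ln(7.57/37.7) = 13798 × -1.605
W_by_gas = -22153 J; work on gas = −W_by = 22153 J.

W ≈ 22.2 kJ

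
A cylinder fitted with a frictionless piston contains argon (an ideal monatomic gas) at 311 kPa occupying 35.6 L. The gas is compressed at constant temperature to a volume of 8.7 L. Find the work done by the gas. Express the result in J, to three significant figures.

W ≈ -15600 J

Isothermal: W = nRT ln(V₂/V₁) = P₁V₁ ln(V₂/V₁).
P₁V₁ = (311 kPa)(35.6 L) = 11072 J.
W = 11072 × ln(8.7/35.6) = 11072 × -1.409
W_by_gas = -15600 J.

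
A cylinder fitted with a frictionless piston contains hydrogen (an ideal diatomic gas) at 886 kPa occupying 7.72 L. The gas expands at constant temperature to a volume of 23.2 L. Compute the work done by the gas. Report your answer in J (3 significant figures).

Isothermal: W = nRT ln(V₂/V₁) = P₁V₁ ln(V₂/V₁).
P₁V₁ = (886 kPa)(7.72 L) = 6840 J.
W = 6840 × ln(23.2/7.72) = 6840 × 1.1
W_by_gas = 7526 J.

W ≈ 7530 J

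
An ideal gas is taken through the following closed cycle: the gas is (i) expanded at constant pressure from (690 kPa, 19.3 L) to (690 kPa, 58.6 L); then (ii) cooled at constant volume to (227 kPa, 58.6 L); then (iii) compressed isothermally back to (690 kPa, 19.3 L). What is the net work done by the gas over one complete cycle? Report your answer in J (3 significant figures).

Leg (i): W = PΔV = (690)(58.6 − 19.3) = 27117 J.
Leg (ii): W = 0.
Leg (iii): W = PᵢVᵢ ln(V_f/Vᵢ) = (13302) ln(19.3/58.6) = -14774 J.
W_net = 27117 − 14774 = 12343 J.

W_net ≈ 12300 J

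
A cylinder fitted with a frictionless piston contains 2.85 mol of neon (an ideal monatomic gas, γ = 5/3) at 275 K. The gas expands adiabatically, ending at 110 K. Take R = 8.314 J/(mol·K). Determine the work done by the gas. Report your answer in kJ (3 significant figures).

W ≈ 5.86 kJ

Adiabatic ⇒ Q = 0, so W_by = −ΔU = nCᵥ(T₁ − T₂).
Cᵥ = 3R/2 = 12.47 J/(mol·K).
W = (2.85)(12.47)(275 − 110) = 5864 J.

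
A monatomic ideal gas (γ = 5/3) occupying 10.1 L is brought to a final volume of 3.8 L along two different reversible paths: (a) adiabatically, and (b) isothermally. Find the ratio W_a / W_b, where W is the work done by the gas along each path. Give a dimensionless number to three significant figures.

W_a / W_b ≈ 1.41

Path (a) adiabatic: W = P₁V₁(1 − (V₁/V₂)^(γ−1))/(γ−1) → W_a/(P₁V₁) = -1.378.
Path (b) isothermal: W = P₁V₁ ln(V₂/V₁) → W_b/(P₁V₁) = -0.9775.
W_a / W_b = -1.378 / -0.9775 = 1.41.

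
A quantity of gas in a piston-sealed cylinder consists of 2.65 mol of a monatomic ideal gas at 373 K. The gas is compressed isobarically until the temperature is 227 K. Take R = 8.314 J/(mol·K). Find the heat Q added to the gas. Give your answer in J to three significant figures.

Q ≈ -8040 J

Isobaric: W = nRΔT = (2.65)(8.314)(-146) = -3217 J.
ΔU = nCᵥΔT with Cᵥ = 3R/2: ΔU = (2.65)(12.47)(-146) = -4825 J.
Q = ΔU + W = -4825 − 3217 = -8042 J.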